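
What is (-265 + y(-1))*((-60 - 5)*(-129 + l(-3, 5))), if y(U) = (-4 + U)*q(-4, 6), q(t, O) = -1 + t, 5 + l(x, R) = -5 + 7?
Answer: -2059200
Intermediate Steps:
l(x, R) = -3 (l(x, R) = -5 + (-5 + 7) = -5 + 2 = -3)
y(U) = 20 - 5*U (y(U) = (-4 + U)*(-1 - 4) = (-4 + U)*(-5) = 20 - 5*U)
(-265 + y(-1))*((-60 - 5)*(-129 + l(-3, 5))) = (-265 + (20 - 5*(-1)))*((-60 - 5)*(-129 - 3)) = (-265 + (20 + 5))*(-65*(-132)) = (-265 + 25)*8580 = -240*8580 = -2059200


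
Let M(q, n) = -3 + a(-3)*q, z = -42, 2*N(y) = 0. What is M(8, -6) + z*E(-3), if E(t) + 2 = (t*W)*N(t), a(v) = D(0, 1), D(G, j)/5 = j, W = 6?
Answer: 121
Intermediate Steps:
N(y) = 0 (N(y) = (½)*0 = 0)
D(G, j) = 5*j
a(v) = 5 (a(v) = 5*1 = 5)
E(t) = -2 (E(t) = -2 + (t*6)*0 = -2 + (6*t)*0 = -2 + 0 = -2)
M(q, n) = -3 + 5*q
M(8, -6) + z*E(-3) = (-3 + 5*8) - 42*(-2) = (-3 + 40) + 84 = 37 + 84 = 121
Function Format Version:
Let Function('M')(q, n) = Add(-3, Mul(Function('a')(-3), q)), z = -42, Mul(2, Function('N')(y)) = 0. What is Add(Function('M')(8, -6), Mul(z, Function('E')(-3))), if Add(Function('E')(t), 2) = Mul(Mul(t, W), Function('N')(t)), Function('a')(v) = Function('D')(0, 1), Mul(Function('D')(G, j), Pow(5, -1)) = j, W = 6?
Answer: 121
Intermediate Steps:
Function('N')(y) = 0 (Function('N')(y) = Mul(Rational(1, 2), 0) = 0)
Function('D')(G, j) = Mul(5, j)
Function('a')(v) = 5 (Function('a')(v) = Mul(5, 1) = 5)
Function('E')(t) = -2 (Function('E')(t) = Add(-2, Mul(Mul(t, 6), 0)) = Add(-2, Mul(Mul(6, t), 0)) = Add(-2, 0) = -2)
Function('M')(q, n) = Add(-3, Mul(5, q))
Add(Function('M')(8, -6), Mul(z, Function('E')(-3))) = Add(Add(-3, Mul(5, 8)), Mul(-42, -2)) = Add(Add(-3, 40), 84) = Add(37, 84) = 121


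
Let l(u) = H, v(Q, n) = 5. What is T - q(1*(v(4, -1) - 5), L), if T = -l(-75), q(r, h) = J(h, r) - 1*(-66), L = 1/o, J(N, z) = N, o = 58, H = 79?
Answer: -8411/58 ≈ -145.02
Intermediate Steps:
L = 1/58 ≈ 0.017241
l(u) = 79
q(r, h) = 66 + h (q(r, h) = h - 1*(-66) = h + 66 = 66 + h)
T = -79 (T = -1*79 = -79)
T - q(1*(v(4, -1) - 5), L) = -79 - (66 + 1/58) = -79 - 1*3829/58 = -79 - 3829/58 = -8411/58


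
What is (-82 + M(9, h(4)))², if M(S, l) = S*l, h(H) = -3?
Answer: 11881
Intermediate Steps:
(-82 + M(9, h(4)))² = (-82 + 9*(-3))² = (-82 - 27)² = (-109)² = 11881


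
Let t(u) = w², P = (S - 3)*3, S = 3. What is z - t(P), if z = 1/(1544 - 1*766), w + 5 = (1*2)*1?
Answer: -7001/778 ≈ -8.9987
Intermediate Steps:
w = -3 (w = -5 + (1*2)*1 = -5 + 2*1 = -5 + 2 = -3)
P = 0 (P = (3 - 3)*3 = 0*3 = 0)
z = 1/778 (z = 1/(1544 - 766) = 1/778 ≈ 0.0012853)
t(u) = 9 (t(u) = (-3)² = 9)
z - t(P) = 1/778 - 1*9 = 1/778 - 9 = -7001/778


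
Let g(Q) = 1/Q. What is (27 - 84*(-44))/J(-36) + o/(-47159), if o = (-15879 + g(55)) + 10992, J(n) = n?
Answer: -3215612137/31124940 ≈ -103.31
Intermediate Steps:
o = -268784/55 (o = (-15879 + 1/55) + 10992 = -873344/55 + 10992 = -268784/55 ≈ -4887.0)
(27 - 84*(-44))/J(-36) + o/(-47159) = (27 - 84*(-44))/(-36) - 268784/55/(-47159) = (27 + 3696)*(-1/36) - 268784/55*(-1/47159) = 3723*(-1/36) + 268784/2593745 = -1241/12 + 268784/2593745 = -3215612137/31124940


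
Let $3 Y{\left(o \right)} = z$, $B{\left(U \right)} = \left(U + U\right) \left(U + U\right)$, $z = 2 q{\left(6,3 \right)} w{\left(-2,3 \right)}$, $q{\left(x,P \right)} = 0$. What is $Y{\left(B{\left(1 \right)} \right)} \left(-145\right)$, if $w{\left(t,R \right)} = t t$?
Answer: $0$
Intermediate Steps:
$w{\left(t,R \right)} = t^{2}$
$z = 0$ ($z = 2 \cdot 0 \left(-2\right)^{2} = 0 \cdot 4 = 0$)
$B{\left(U \right)} = 4 U^{2}$ ($B{\left(U \right)} = 2 U 2 U = 4 U^{2}$)
$Y{\left(o \right)} = 0$ ($Y{\left(o \right)} = \frac{1}{3} \cdot 0 = 0$)
$Y{\left(B{\left(1 \right)} \right)} \left(-145\right) = 0 \left(-145\right) = 0$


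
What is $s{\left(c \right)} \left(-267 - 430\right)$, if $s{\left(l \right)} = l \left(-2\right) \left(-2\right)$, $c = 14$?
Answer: $-39032$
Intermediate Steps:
$s{\left(l \right)} = 4 l$ ($s{\left(l \right)} = - 2 l \left(-2\right) = 4 l$)
$s{\left(c \right)} \left(-267 - 430\right) = 4 \cdot 14 \left(-267 - 430\right) = 56 \left(-697\right) = -39032$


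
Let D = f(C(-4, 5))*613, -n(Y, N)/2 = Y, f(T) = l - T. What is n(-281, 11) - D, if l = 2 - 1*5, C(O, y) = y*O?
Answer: -9859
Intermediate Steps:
C(O, y) = O*y
l = -3 (l = 2 - 5 = -3)
f(T) = -3 - T
n(Y, N) = -2*Y
D = 10421 (D = (-3 - (-4)*5)*613 = (-3 - 1*(-20))*613 = (-3 + 20)*613 = 17*613 = 10421)
n(-281, 11) - D = -2*(-281) - 1*10421 = 562 - 10421 = -9859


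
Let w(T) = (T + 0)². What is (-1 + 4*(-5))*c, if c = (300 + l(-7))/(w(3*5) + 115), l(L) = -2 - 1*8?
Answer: -609/34 ≈ -17.912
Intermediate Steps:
l(L) = -10 (l(L) = -2 - 8 = -10)
w(T) = T²
c = 29/34 (c = (300 - 10)/((3*5)² + 115) = 290/(15² + 115) = 290/(225 + 115) = 290/340 = 290*(1/340) = 29/34 ≈ 0.85294)
(-1 + 4*(-5))*c = (-1 + 4*(-5))*(29/34) = (-1 - 20)*(29/34) = -21*29/34 = -609/34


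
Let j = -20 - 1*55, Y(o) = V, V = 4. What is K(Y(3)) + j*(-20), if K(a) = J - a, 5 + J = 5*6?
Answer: 1521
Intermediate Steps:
Y(o) = 4
j = -75 (j = -20 - 55 = -75)
J = 25 (J = -5 + 5*6 = -5 + 30 = 25)
K(a) = 25 - a
K(Y(3)) + j*(-20) = (25 - 1*4) - 75*(-20) = (25 - 4) + 1500 = 21 + 1500 = 1521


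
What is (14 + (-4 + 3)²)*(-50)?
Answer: -750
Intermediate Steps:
(14 + (-4 + 3)²)*(-50) = (14 + (-1)²)*(-50) = (14 + 1)*(-50) = 15*(-50) = -750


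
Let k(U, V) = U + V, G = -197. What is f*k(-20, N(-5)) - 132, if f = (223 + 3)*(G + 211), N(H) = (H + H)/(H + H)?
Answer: -60248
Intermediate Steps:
N(H) = 1 (N(H) = (2*H)/((2*H)) = (2*H)*(1/(2*H)) = 1)
f = 3164 (f = (223 + 3)*(-197 + 211) = 226*14 = 3164)
f*k(-20, N(-5)) - 132 = 3164*(-20 + 1) - 132 = 3164*(-19) - 132 = -60116 - 132 = -60248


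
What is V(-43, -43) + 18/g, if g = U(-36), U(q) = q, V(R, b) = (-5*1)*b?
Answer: 429/2 ≈ 214.50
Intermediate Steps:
V(R, b) = -5*b
g = -36
V(-43, -43) + 18/g = -5*(-43) + 18/(-36) = 215 + 18*(-1/36) = 215 - 1/2 = 429/2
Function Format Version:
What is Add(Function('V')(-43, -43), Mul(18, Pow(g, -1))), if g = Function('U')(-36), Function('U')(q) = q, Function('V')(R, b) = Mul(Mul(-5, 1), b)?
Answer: Rational(429, 2) ≈ 214.50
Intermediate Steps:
Function('V')(R, b) = Mul(-5, b)
g = -36
Add(Function('V')(-43, -43), Mul(18, Pow(g, -1))) = Add(Mul(-5, -43), Mul(18, Pow(-36, -1))) = Add(215, Mul(18, Rational(-1, 36))) = Add(215, Rational(-1, 2)) = Rational(429, 2)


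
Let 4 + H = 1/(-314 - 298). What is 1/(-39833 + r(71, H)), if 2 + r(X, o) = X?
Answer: -1/39764 ≈ -2.5148e-5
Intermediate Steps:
H = -2449/612 (H = -4 + 1/(-314 - 298) = -4 + 1/(-612) = -4 - 1/612 = -2449/612 ≈ -4.0016)
r(X, o) = -2 + X
1/(-39833 + r(71, H)) = 1/(-39833 + (-2 + 71)) = 1/(-39833 + 69) = 1/(-39764) = -1/39764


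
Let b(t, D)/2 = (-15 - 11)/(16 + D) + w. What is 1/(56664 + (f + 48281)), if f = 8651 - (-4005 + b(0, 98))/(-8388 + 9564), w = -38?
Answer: 67032/7614799715 ≈ 8.8029e-6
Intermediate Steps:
b(t, D) = -76 - 52/(16 + D) (b(t, D) = 2*((-15 - 11)/(16 + D) - 38) = 2*(-26/(16 + D) - 38) = 2*(-38 - 26/(16 + D)) = -76 - 52/(16 + D))
f = 580126475/67032 (f = 8651 - (-4005 + 4*(-317 - 19*98)/(16 + 98))/(-8388 + 9564) = 8651 - (-4005 + 4*(-317 - 1862)/114)/1176 = 8651 - (-4005 + 4*(1/114)*(-2179))/1176 = 8651 - (-4005 - 4358/57)/1176 = 8651 - (-232643)/(57*1176) = 8651 - 1*(-232643/67032) = 8651 + 232643/67032 = 580126475/67032 ≈ 8654.5)
1/(56664 + (f + 48281)) = 1/(56664 + (580126475/67032 + 48281)) = 1/(56664 + 3816498467/67032) = 1/(7614799715/67032) = 67032/7614799715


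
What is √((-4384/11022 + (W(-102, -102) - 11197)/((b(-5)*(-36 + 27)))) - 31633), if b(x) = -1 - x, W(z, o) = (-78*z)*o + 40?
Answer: I*√118534855351/3674 ≈ 93.71*I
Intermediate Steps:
W(z, o) = 40 - 78*o*z (W(z, o) = -78*o*z + 40 = 40 - 78*o*z)
√((-4384/11022 + (W(-102, -102) - 11197)/((b(-5)*(-36 + 27)))) - 31633) = √((-4384/11022 + ((40 - 78*(-102)*(-102)) - 11197)/(((-1 - 1*(-5))*(-36 + 27)))) - 31633) = √((-4384*1/11022 + ((40 - 811512) - 11197)/(((-1 + 5)*(-9)))) - 31633) = √((-2192/5511 + (-811472 - 11197)/((4*(-9)))) - 31633) = √((-2192/5511 - 822669/(-36)) - 31633) = √((-2192/5511 - 822669*(-1/36)) - 31633) = √((-2192/5511 + 274223/12) - 31633) = √(167912961/7348 - 31633) = √(-64526323/7348) = I*√118534855351/3674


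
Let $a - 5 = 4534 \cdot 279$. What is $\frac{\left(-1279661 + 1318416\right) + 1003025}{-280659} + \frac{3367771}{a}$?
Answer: $- \frac{124215694297}{118343703023} \approx -1.0496$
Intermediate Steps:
$a = 1264991$ ($a = 5 + 4534 \cdot 279 = 5 + 1264986 = 1264991$)
$\frac{\left(-1279661 + 1318416\right) + 1003025}{-280659} + \frac{3367771}{a} = \frac{\left(-1279661 + 1318416\right) + 1003025}{-280659} + \frac{3367771}{1264991} = \left(38755 + 1003025\right) \left(- \frac{1}{280659}\right) + 3367771 \cdot \frac{1}{1264991} = 1041780 \left(- \frac{1}{280659}\right) + \frac{3367771}{1264991} = - \frac{347260}{93553} + \frac{3367771}{1264991} = - \frac{124215694297}{118343703023}$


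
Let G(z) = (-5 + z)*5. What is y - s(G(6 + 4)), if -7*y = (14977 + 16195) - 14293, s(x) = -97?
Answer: -16200/7 ≈ -2314.3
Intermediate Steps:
G(z) = -25 + 5*z
y = -16879/7 (y = -((14977 + 16195) - 14293)/7 = -(31172 - 14293)/7 = -⅐*16879 = -16879/7 ≈ -2411.3)
y - s(G(6 + 4)) = -16879/7 - 1*(-97) = -16879/7 + 97 = -16200/7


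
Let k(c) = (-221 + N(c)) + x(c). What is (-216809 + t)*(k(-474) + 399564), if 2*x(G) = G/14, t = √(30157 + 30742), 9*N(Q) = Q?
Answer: -3635774839747/42 + 16769483*√60899/42 ≈ -8.6468e+10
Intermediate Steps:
N(Q) = Q/9
t = √60899 ≈ 246.78
x(G) = G/28 (x(G) = (G/14)/2 = G/28)
k(c) = -221 + 37*c/252 (k(c) = (-221 + c/9) + c/28 = -221 + 37*c/252)
(-216809 + t)*(k(-474) + 399564) = (-216809 + √60899)*((-221 + (37/252)*(-474)) + 399564) = (-216809 + √60899)*((-221 - 2923/42) + 399564) = (-216809 + √60899)*(-12205/42 + 399564) = (-216809 + √60899)*(16769483/42) = -3635774839747/42 + 16769483*√60899/42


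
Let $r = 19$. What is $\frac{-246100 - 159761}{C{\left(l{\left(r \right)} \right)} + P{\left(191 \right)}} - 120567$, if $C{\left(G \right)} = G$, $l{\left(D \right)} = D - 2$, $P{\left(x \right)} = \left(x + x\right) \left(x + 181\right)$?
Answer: $- \frac{17135508468}{142121} \approx -1.2057 \cdot 10^{5}$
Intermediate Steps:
$P{\left(x \right)} = 2 x \left(181 + x\right)$
$l{\left(D \right)} = -2 + D$
$\frac{-246100 - 159761}{C{\left(l{\left(r \right)} \right)} + P{\left(191 \right)}} - 120567 = \frac{-246100 - 159761}{\left(-2 + 19\right) + 2 \cdot 191 \left(181 + 191\right)} - 120567 = - \frac{405861}{17 + 2 \cdot 191 \cdot 372} - 120567 = - \frac{405861}{17 + 142104} - 120567 = - \frac{405861}{142121} - 120567 = - \frac{17135508468}{142121}$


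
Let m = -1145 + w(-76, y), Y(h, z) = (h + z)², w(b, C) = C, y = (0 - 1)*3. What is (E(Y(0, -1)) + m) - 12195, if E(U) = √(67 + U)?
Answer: -13343 + 2*√17 ≈ -13335.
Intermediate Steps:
y = -3 (y = -1*3 = -3)
m = -1148 (m = -1145 - 3 = -1148)
(E(Y(0, -1)) + m) - 12195 = (√(67 + (0 - 1)²) - 1148) - 12195 = (√(67 + (-1)²) - 1148) - 12195 = (√(67 + 1) - 1148) - 12195 = (√68 - 1148) - 12195 = (2*√17 - 1148) - 12195 = (-1148 + 2*√17) - 12195 = -13343 + 2*√17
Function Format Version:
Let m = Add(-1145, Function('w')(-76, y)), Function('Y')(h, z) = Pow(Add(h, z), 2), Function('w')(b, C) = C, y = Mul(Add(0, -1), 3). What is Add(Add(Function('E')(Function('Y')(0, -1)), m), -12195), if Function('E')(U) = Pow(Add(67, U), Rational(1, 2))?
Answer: Add(-13343, Mul(2, Pow(17, Rational(1, 2)))) ≈ -13335.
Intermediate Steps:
y = -3 (y = Mul(-1, 3) = -3)
m = -1148 (m = Add(-1145, -3) = -1148)
Add(Add(Function('E')(Function('Y')(0, -1)), m), -12195) = Add(Add(Pow(Add(67, Pow(Add(0, -1), 2)), Rational(1, 2)), -1148), -12195) = Add(Add(Pow(Add(67, Pow(-1, 2)), Rational(1, 2)), -1148), -12195) = Add(Add(Pow(Add(67, 1), Rational(1, 2)), -1148), -12195) = Add(Add(Pow(68, Rational(1, 2)), -1148), -12195) = Add(Add(Mul(2, Pow(17, Rational(1, 2))), -1148), -12195) = Add(Add(-1148, Mul(2, Pow(17, Rational(1, 2)))), -12195) = Add(-13343, Mul(2, Pow(17, Rational(1, 2))))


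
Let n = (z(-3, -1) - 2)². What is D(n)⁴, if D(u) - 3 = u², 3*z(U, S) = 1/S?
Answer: 48870389821696/43046721 ≈ 1.1353e+6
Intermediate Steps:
z(U, S) = 1/(3*S)
n = 49/9 (n = ((⅓)/(-1) - 2)² = ((⅓)*(-1) - 2)² = (-⅓ - 2)² = (-7/3)² = 49/9 ≈ 5.4444)
D(u) = 3 + u²
D(n)⁴ = (3 + (49/9)²)⁴ = (3 + 2401/81)⁴ = (2644/81)⁴ = 48870389821696/43046721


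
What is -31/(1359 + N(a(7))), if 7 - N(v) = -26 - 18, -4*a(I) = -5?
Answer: -31/1410 ≈ -0.021986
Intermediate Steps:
a(I) = 5/4 (a(I) = -1/4*(-5) = 5/4)
N(v) = 51 (N(v) = 7 - (-26 - 18) = 7 - 1*(-44) = 7 + 44 = 51)
-31/(1359 + N(a(7))) = -31/(1359 + 51) = -31/1410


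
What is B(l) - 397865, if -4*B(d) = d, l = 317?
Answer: -1591777/4 ≈ -3.9794e+5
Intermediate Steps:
B(d) = -d/4
B(l) - 397865 = -¼*317 - 397865 = -317/4 - 397865 = -1591777/4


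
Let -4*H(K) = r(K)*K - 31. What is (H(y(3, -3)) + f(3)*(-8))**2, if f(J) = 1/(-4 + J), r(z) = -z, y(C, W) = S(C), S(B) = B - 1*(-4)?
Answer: 784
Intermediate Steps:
S(B) = 4 + B (S(B) = B + 4 = 4 + B)
y(C, W) = 4 + C
H(K) = 31/4 + K**2/4 (H(K) = -((-K)*K - 31)/4 = -(-K**2 - 31)/4 = -(-31 - K**2)/4 = 31/4 + K**2/4)
(H(y(3, -3)) + f(3)*(-8))**2 = ((31/4 + (4 + 3)**2/4) - 8/(-4 + 3))**2 = ((31/4 + (1/4)*7**2) - 8/(-1))**2 = ((31/4 + (1/4)*49) - 1*(-8))**2 = ((31/4 + 49/4) + 8)**2 = (20 + 8)**2 = 28**2 = 784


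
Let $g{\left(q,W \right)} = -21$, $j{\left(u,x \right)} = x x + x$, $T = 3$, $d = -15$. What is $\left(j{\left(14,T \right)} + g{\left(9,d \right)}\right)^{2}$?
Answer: $81$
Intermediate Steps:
$j{\left(u,x \right)} = x + x^{2}$ ($j{\left(u,x \right)} = x^{2} + x = x + x^{2}$)
$\left(j{\left(14,T \right)} + g{\left(9,d \right)}\right)^{2} = \left(3 \left(1 + 3\right) - 21\right)^{2} = \left(3 \cdot 4 - 21\right)^{2} = \left(12 - 21\right)^{2} = \left(-9\right)^{2} = 81$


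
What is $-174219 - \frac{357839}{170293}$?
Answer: $- \frac{29668634006}{170293} \approx -1.7422 \cdot 10^{5}$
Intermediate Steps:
$-174219 - \frac{357839}{170293} = - \frac{29668634006}{170293}$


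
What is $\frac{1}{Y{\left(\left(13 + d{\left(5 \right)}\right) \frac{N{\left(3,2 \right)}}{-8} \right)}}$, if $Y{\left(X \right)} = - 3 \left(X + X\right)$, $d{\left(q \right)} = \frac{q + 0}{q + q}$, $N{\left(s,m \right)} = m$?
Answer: $\frac{4}{81} \approx 0.049383$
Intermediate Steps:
$d{\left(q \right)} = \frac{1}{2}$ ($d{\left(q \right)} = \frac{q}{2 q} = q \frac{1}{2 q} = \frac{1}{2}$)
$Y{\left(X \right)} = - 6 X$ ($Y{\left(X \right)} = - 3 \cdot 2 X = - 6 X$)
$\frac{1}{Y{\left(\left(13 + d{\left(5 \right)}\right) \frac{N{\left(3,2 \right)}}{-8} \right)}} = \frac{1}{\left(-6\right) \left(13 + \frac{1}{2}\right) \frac{2}{-8}} = \frac{1}{\left(-6\right) \frac{27 \cdot 2 \left(- \frac{1}{8}\right)}{2}} = \frac{1}{\left(-6\right) \frac{27}{2} \left(- \frac{1}{4}\right)} = \frac{1}{\left(-6\right) \left(- \frac{27}{8}\right)} = \frac{1}{\frac{81}{4}} = \frac{4}{81}$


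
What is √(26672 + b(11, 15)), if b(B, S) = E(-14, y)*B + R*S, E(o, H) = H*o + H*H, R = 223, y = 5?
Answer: √29522 ≈ 171.82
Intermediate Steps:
E(o, H) = H² + H*o (E(o, H) = H*o + H² = H² + H*o)
b(B, S) = -45*B + 223*S (b(B, S) = (5*(5 - 14))*B + 223*S = (5*(-9))*B + 223*S = -45*B + 223*S)
√(26672 + b(11, 15)) = √(26672 + (-45*11 + 223*15)) = √(26672 + (-495 + 3345)) = √(26672 + 2850) = √29522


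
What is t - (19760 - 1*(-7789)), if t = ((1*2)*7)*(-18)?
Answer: -27801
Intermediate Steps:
t = -252 (t = (2*7)*(-18) = 14*(-18) = -252)
t - (19760 - 1*(-7789)) = -252 - (19760 - 1*(-7789)) = -252 - (19760 + 7789) = -252 - 1*27549 = -252 - 27549 = -27801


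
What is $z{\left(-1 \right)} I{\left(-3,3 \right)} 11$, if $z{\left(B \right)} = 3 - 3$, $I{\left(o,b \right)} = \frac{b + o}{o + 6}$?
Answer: $0$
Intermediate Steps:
$I{\left(o,b \right)} = \frac{b + o}{6 + o}$
$z{\left(B \right)} = 0$ ($z{\left(B \right)} = 3 - 3 = 0$)
$z{\left(-1 \right)} I{\left(-3,3 \right)} 11 = 0 \frac{3 - 3}{6 - 3} \cdot 11 = 0 \cdot \frac{1}{3} \cdot 0 \cdot 11 = 0 \cdot 0 \cdot 11 = 0 \cdot 11 = 0$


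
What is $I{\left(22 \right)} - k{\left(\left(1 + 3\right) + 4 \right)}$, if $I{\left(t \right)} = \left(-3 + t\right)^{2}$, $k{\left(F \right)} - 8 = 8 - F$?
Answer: $353$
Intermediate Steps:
$k{\left(F \right)} = 16 - F$ ($k{\left(F \right)} = 8 - \left(-8 + F\right) = 16 - F$)
$I{\left(22 \right)} - k{\left(\left(1 + 3\right) + 4 \right)} = \left(-3 + 22\right)^{2} - \left(16 - \left(\left(1 + 3\right) + 4\right)\right) = 19^{2} - \left(16 - \left(4 + 4\right)\right) = 361 - \left(16 - 8\right) = 361 - 8 = 353$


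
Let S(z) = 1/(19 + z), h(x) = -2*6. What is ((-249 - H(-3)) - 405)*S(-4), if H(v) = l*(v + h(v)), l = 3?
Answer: -203/5 ≈ -40.600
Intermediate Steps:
h(x) = -12
H(v) = -36 + 3*v (H(v) = 3*(v - 12) = 3*(-12 + v) = -36 + 3*v)
((-249 - H(-3)) - 405)*S(-4) = ((-249 - (-36 + 3*(-3))) - 405)/(19 - 4) = ((-249 - (-36 - 9)) - 405)/15 = ((-249 - 1*(-45)) - 405)*(1/15) = ((-249 + 45) - 405)*(1/15) = (-204 - 405)*(1/15) = -609*1/15 = -203/5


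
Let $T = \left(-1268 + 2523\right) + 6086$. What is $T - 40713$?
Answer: $-33372$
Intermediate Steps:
$T = 7341$ ($T = 1255 + 6086 = 7341$)
$T - 40713 = 7341 - 40713 = -33372$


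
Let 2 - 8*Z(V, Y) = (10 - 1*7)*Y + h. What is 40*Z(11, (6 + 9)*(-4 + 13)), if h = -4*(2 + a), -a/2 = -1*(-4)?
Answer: -2135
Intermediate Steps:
a = -8 (a = -(-2)*(-4) = -2*4 = -8)
h = 24 (h = -4*(2 - 8) = -4*(-6) = 24)
Z(V, Y) = -11/4 - 3*Y/8 (Z(V, Y) = ¼ - ((10 - 1*7)*Y + 24)/8 = ¼ - ((10 - 7)*Y + 24)/8 = ¼ - (3*Y + 24)/8 = ¼ - (24 + 3*Y)/8 = ¼ + (-3 - 3*Y/8) = -11/4 - 3*Y/8)
40*Z(11, (6 + 9)*(-4 + 13)) = 40*(-11/4 - 3*(6 + 9)*(-4 + 13)/8) = 40*(-11/4 - 45*9/8) = 40*(-11/4 - 3/8*135) = 40*(-11/4 - 405/8) = 40*(-427/8) = -2135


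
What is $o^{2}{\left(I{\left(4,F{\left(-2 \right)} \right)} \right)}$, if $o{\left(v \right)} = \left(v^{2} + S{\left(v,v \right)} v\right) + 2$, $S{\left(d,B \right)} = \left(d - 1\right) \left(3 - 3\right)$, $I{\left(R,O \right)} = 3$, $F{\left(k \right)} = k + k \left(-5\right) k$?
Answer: $121$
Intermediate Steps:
$F{\left(k \right)} = k - 5 k^{2}$ ($F{\left(k \right)} = k + - 5 k k = k - 5 k^{2}$)
$S{\left(d,B \right)} = 0$ ($S{\left(d,B \right)} = \left(-1 + d\right) 0 = 0$)
$o{\left(v \right)} = 2 + v^{2}$ ($o{\left(v \right)} = \left(v^{2} + 0 v\right) + 2 = \left(v^{2} + 0\right) + 2 = v^{2} + 2 = 2 + v^{2}$)
$o^{2}{\left(I{\left(4,F{\left(-2 \right)} \right)} \right)} = \left(2 + 3^{2}\right)^{2} = \left(2 + 9\right)^{2} = 11^{2} = 121$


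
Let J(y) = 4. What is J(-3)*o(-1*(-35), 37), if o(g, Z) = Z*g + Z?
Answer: 5328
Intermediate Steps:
o(g, Z) = Z + Z*g
J(-3)*o(-1*(-35), 37) = 4*(37*(1 - 1*(-35))) = 4*(37*(1 + 35)) = 4*(37*36) = 4*1332 = 5328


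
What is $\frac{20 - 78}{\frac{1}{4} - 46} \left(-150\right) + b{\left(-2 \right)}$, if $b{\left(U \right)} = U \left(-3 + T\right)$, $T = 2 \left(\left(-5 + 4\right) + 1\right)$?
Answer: $- \frac{11234}{61} \approx -184.16$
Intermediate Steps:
$T = 0$ ($T = 2 \left(-1 + 1\right) = 2 \cdot 0 = 0$)
$b{\left(U \right)} = - 3 U$ ($b{\left(U \right)} = U \left(-3 + 0\right) = U \left(-3\right) = - 3 U$)
$\frac{20 - 78}{\frac{1}{4} - 46} \left(-150\right) + b{\left(-2 \right)} = \frac{20 - 78}{\frac{1}{4} - 46} \left(-150\right) - -6 = - \frac{58}{\frac{1}{4} - 46} \left(-150\right) + 6 = - \frac{58}{- \frac{183}{4}} \left(-150\right) + 6 = \left(-58\right) \left(- \frac{4}{183}\right) \left(-150\right) + 6 = \frac{232}{183} \left(-150\right) + 6 = - \frac{11600}{61} + 6 = - \frac{11234}{61}$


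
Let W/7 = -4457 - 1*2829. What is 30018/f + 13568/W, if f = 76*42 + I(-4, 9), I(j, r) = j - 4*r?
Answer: 372052925/40189576 ≈ 9.2574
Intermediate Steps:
W = -51002 (W = 7*(-4457 - 1*2829) = 7*(-4457 - 2829) = 7*(-7286) = -51002)
f = 3152 (f = 76*42 + (-4 - 4*9) = 3192 + (-4 - 36) = 3192 - 40 = 3152)
30018/f + 13568/W = 30018/3152 + 13568/(-51002) = 30018*(1/3152) + 13568*(-1/51002) = 15009/1576 - 6784/25501 = 372052925/40189576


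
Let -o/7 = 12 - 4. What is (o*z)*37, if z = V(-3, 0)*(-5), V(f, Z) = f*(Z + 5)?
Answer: -155400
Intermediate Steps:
V(f, Z) = f*(5 + Z)
o = -56 (o = -7*(12 - 4) = -7*8 = -56)
z = 75 (z = -3*(5 + 0)*(-5) = -3*5*(-5) = -15*(-5) = 75)
(o*z)*37 = -56*75*37 = -4200*37 = -155400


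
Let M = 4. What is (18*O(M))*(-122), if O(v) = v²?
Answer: -35136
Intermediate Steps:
(18*O(M))*(-122) = (18*4²)*(-122) = (18*16)*(-122) = 288*(-122) = -35136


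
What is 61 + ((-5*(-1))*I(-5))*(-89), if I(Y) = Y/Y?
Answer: -384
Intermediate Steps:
I(Y) = 1
61 + ((-5*(-1))*I(-5))*(-89) = 61 + (-5*(-1)*1)*(-89) = 61 + (5*1)*(-89) = 61 + 5*(-89) = 61 - 445 = -384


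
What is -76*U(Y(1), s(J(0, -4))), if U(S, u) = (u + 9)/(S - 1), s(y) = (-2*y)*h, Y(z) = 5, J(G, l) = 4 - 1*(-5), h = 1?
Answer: 171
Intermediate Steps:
J(G, l) = 9 (J(G, l) = 4 + 5 = 9)
s(y) = -2*y (s(y) = -2*y*1 = -2*y)
U(S, u) = (9 + u)/(-1 + S)
-76*U(Y(1), s(J(0, -4))) = -76*(9 - 2*9)/(-1 + 5) = -76*(9 - 18)/4 = -19*(-9) = -76*(-9/4) = 171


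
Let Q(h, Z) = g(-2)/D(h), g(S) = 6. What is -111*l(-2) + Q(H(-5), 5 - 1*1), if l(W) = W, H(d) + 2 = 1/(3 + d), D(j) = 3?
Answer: 224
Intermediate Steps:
H(d) = -2 + 1/(3 + d)
Q(h, Z) = 2 (Q(h, Z) = 6/3 = 6*(1/3) = 2)
-111*l(-2) + Q(H(-5), 5 - 1*1) = -111*(-2) + 2 = 222 + 2 = 224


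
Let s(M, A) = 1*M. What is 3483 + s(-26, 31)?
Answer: 3457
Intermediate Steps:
s(M, A) = M
3483 + s(-26, 31) = 3483 - 26 = 3457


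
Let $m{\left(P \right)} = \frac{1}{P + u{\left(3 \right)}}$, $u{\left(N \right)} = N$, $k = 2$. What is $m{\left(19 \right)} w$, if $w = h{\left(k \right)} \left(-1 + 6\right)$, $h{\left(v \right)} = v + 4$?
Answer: $\frac{15}{11} \approx 1.3636$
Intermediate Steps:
$h{\left(v \right)} = 4 + v$
$m{\left(P \right)} = \frac{1}{3 + P}$ ($m{\left(P \right)} = \frac{1}{P + 3} = \frac{1}{3 + P}$)
$w = 30$ ($w = \left(4 + 2\right) \left(-1 + 6\right) = 6 \cdot 5 = 30$)
$m{\left(19 \right)} w = \frac{1}{3 + 19} \cdot 30 = \frac{1}{22} \cdot 30 = \frac{15}{11}$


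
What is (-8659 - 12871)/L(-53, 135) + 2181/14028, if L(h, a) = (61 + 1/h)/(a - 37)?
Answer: -32681241291/944552 ≈ -34600.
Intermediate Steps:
L(h, a) = (61 + 1/h)/(-37 + a)
(-8659 - 12871)/L(-53, 135) + 2181/14028 = (-8659 - 12871)/(((1 + 61*(-53))/((-53)*(-37 + 135)))) + 2181/14028 = -21530*(-5194/(1 - 3233)) + 2181*(1/14028) = -21530/((-1/53*1/98*(-3232))) + 727/4676 = -21530/1616/2597 + 727/4676 = -21530*2597/1616 + 727/4676 = -27956705/808 + 727/4676 = -32681241291/944552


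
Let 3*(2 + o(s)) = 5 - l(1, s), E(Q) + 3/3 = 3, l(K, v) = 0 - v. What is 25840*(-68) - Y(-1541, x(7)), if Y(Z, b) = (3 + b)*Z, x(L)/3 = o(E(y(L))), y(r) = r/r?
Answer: -1750956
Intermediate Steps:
l(K, v) = -v
y(r) = 1
E(Q) = 2 (E(Q) = -1 + 3 = 2)
o(s) = -⅓ + s/3 (o(s) = -2 + (5 - (-1)*s)/3 = -2 + (5 + s)/3 = -2 + (5/3 + s/3) = -⅓ + s/3)
x(L) = 1 (x(L) = 3*(-⅓ + (⅓)*2) = 3*(-⅓ + ⅔) = 3*(⅓) = 1)
Y(Z, b) = Z*(3 + b)
25840*(-68) - Y(-1541, x(7)) = 25840*(-68) - (-1541)*(3 + 1) = -1757120 - (-1541)*4 = -1757120 - 1*(-6164) = -1757120 + 6164 = -1750956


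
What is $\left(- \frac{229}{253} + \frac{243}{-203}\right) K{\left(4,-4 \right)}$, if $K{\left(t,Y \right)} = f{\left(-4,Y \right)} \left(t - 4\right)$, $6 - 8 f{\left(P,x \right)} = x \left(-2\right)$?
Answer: $0$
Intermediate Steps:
$f{\left(P,x \right)} = \frac{3}{4} + \frac{x}{4}$ ($f{\left(P,x \right)} = \frac{3}{4} - \frac{x \left(-2\right)}{8} = \frac{3}{4} - \frac{\left(-2\right) x}{8} = \frac{3}{4} + \frac{x}{4}$)
$K{\left(t,Y \right)} = \left(-4 + t\right) \left(\frac{3}{4} + \frac{Y}{4}\right)$ ($K{\left(t,Y \right)} = \left(\frac{3}{4} + \frac{Y}{4}\right) \left(t - 4\right) = \left(\frac{3}{4} + \frac{Y}{4}\right) \left(-4 + t\right) = \left(-4 + t\right) \left(\frac{3}{4} + \frac{Y}{4}\right)$)
$\left(- \frac{229}{253} + \frac{243}{-203}\right) K{\left(4,-4 \right)} = \left(- \frac{229}{253} + \frac{243}{-203}\right) \frac{\left(-4 + 4\right) \left(3 - 4\right)}{4} = \left(\left(-229\right) \frac{1}{253} + 243 \left(- \frac{1}{203}\right)\right) \frac{1}{4} \cdot 0 \left(-1\right) = \left(- \frac{229}{253} - \frac{243}{203}\right) 0 = \left(- \frac{107966}{51359}\right) 0 = 0$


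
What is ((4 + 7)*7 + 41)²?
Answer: 13924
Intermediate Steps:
((4 + 7)*7 + 41)² = (11*7 + 41)² = (77 + 41)² = 118² = 13924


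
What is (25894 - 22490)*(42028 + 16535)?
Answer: 199348452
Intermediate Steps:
(25894 - 22490)*(42028 + 16535) = 3404*58563 = 199348452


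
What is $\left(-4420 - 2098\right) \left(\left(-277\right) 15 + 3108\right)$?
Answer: $6824346$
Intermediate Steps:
$\left(-4420 - 2098\right) \left(\left(-277\right) 15 + 3108\right) = - 6518 \left(-4155 + 3108\right) = \left(-6518\right) \left(-1047\right) = 6824346$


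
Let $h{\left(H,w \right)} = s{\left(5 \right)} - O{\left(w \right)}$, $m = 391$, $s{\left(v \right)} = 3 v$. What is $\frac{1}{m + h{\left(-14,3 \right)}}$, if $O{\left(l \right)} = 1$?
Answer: $\frac{1}{405} \approx 0.0024691$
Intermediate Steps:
$h{\left(H,w \right)} = 14$ ($h{\left(H,w \right)} = 3 \cdot 5 - 1 = 15 - 1 = 14$)
$\frac{1}{m + h{\left(-14,3 \right)}} = \frac{1}{391 + 14} = \frac{1}{405}$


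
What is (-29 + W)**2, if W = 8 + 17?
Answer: 16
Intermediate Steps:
W = 25
(-29 + W)**2 = (-29 + 25)**2 = (-4)**2 = 16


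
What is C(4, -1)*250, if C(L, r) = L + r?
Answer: 750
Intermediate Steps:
C(4, -1)*250 = (4 - 1)*250 = 3*250 = 750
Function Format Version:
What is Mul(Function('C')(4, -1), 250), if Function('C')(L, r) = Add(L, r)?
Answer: 750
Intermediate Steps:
Mul(Function('C')(4, -1), 250) = Mul(Add(4, -1), 250) = Mul(3, 250) = 750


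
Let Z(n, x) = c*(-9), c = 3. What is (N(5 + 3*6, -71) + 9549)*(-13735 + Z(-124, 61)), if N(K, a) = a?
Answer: -130436236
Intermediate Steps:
Z(n, x) = -27 (Z(n, x) = 3*(-9) = -27)
(N(5 + 3*6, -71) + 9549)*(-13735 + Z(-124, 61)) = (-71 + 9549)*(-13735 - 27) = 9478*(-13762) = -130436236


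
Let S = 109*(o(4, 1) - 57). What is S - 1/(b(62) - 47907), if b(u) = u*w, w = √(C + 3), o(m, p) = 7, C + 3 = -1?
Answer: -12508210438943/2295084493 + 62*I/2295084493 ≈ -5450.0 + 2.7014e-8*I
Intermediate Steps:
C = -4 (C = -3 - 1 = -4)
w = I (w = √(-4 + 3) = √(-1) = I ≈ 1.0*I)
b(u) = I*u (b(u) = u*I = I*u)
S = -5450 (S = 109*(7 - 57) = 109*(-50) = -5450)
S - 1/(b(62) - 47907) = -5450 - 1/(I*62 - 47907) = -5450 - 1/(62*I - 47907) = -5450 - 1/(-47907 + 62*I) = -5450 - (-47907 - 62*I)/2295084493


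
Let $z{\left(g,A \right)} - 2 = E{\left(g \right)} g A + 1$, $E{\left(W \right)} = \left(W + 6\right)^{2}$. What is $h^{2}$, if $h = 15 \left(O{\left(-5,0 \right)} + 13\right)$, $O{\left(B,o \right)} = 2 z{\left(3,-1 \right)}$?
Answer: $49070025$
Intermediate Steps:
$E{\left(W \right)} = \left(6 + W\right)^{2}$
$z{\left(g,A \right)} = 3 + A g \left(6 + g\right)^{2}$ ($z{\left(g,A \right)} = 2 + \left(\left(6 + g\right)^{2} g A + 1\right) = 2 + \left(g \left(6 + g\right)^{2} A + 1\right) = 2 + \left(A g \left(6 + g\right)^{2} + 1\right) = 2 + \left(1 + A g \left(6 + g\right)^{2}\right) = 3 + A g \left(6 + g\right)^{2}$)
$O{\left(B,o \right)} = -480$ ($O{\left(B,o \right)} = 2 \left(3 - 3 \left(6 + 3\right)^{2}\right) = 2 \left(3 - 3 \cdot 9^{2}\right) = 2 \left(3 - 3 \cdot 81\right) = 2 \left(3 - 243\right) = 2 \left(-240\right) = -480$)
$h = -7005$ ($h = 15 \left(-480 + 13\right) = 15 \left(-467\right) = -7005$)
$h^{2} = \left(-7005\right)^{2} = 49070025$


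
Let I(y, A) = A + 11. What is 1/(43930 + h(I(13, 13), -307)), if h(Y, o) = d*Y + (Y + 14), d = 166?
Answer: 1/47952 ≈ 2.0854e-5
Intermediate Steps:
I(y, A) = 11 + A
h(Y, o) = 14 + 167*Y (h(Y, o) = 166*Y + (Y + 14) = 166*Y + (14 + Y) = 14 + 167*Y)
1/(43930 + h(I(13, 13), -307)) = 1/(43930 + (14 + 167*(11 + 13))) = 1/(43930 + (14 + 167*24)) = 1/(43930 + (14 + 4008)) = 1/(43930 + 4022) = 1/47952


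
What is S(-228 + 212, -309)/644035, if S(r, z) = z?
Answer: -309/644035 ≈ -0.00047979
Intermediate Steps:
S(-228 + 212, -309)/644035 = -309/644035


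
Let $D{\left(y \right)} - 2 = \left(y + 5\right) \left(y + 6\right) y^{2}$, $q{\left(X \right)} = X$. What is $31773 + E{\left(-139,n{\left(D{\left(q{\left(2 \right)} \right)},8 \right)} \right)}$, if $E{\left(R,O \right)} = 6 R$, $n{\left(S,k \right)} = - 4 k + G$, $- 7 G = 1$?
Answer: $30939$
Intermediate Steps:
$G = - \frac{1}{7}$ ($G = \left(- \frac{1}{7}\right) 1 = - \frac{1}{7} \approx -0.14286$)
$D{\left(y \right)} = 2 + y^{2} \left(5 + y\right) \left(6 + y\right)$ ($D{\left(y \right)} = 2 + \left(y + 5\right) \left(y + 6\right) y^{2} = 2 + \left(5 + y\right) \left(6 + y\right) y^{2} = 2 + y^{2} \left(5 + y\right) \left(6 + y\right)$)
$n{\left(S,k \right)} = - \frac{1}{7} - 4 k$ ($n{\left(S,k \right)} = - 4 k - \frac{1}{7} = - \frac{1}{7} - 4 k$)
$31773 + E{\left(-139,n{\left(D{\left(q{\left(2 \right)} \right)},8 \right)} \right)} = 31773 + 6 \left(-139\right) = 31773 - 834 = 30939$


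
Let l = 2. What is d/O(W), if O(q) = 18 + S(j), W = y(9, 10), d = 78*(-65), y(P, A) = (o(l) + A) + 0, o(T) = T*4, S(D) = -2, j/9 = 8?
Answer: -2535/8 ≈ -316.88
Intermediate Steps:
j = 72 (j = 9*8 = 72)
o(T) = 4*T
y(P, A) = 8 + A (y(P, A) = (4*2 + A) + 0 = (8 + A) + 0 = 8 + A)
d = -5070
W = 18 (W = 8 + 10 = 18)
O(q) = 16 (O(q) = 18 - 2 = 16)
d/O(W) = -5070/16 = -5070*1/16 = -2535/8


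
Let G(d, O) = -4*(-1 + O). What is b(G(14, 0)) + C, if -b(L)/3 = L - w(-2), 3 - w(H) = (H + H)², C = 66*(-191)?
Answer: -12657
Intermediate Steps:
C = -12606
G(d, O) = 4 - 4*O
w(H) = 3 - 4*H² (w(H) = 3 - (H + H)² = 3 - (2*H)² = 3 - 4*H²)
b(L) = -39 - 3*L (b(L) = -3*(L - (3 - 4*(-2)²)) = -3*(L - (3 - 4*4)) = -3*(L - (3 - 16)) = -3*(L - 1*(-13)) = -3*(L + 13) = -3*(13 + L) = -39 - 3*L)
b(G(14, 0)) + C = (-39 - 3*(4 - 4*0)) - 12606 = (-39 - 3*(4 + 0)) - 12606 = (-39 - 3*4) - 12606 = (-39 - 12) - 12606 = -51 - 12606 = -12657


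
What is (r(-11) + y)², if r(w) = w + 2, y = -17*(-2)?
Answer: 625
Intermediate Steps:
y = 34
r(w) = 2 + w
(r(-11) + y)² = ((2 - 11) + 34)² = (-9 + 34)² = 25² = 625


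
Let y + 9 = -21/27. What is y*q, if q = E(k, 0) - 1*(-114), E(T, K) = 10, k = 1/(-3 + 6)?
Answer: -10912/9 ≈ -1212.4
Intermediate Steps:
k = 1/3 ≈ 0.33333
q = 124 (q = 10 - 1*(-114) = 10 + 114 = 124)
y = -88/9 (y = -9 - 21/27 = -9 - 21*1/27 = -9 - 7/9 = -88/9 ≈ -9.7778)
y*q = -88/9*124 = -10912/9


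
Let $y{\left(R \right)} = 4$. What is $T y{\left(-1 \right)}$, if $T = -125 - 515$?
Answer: $-2560$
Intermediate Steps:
$T = -640$
$T y{\left(-1 \right)} = \left(-640\right) 4 = -2560$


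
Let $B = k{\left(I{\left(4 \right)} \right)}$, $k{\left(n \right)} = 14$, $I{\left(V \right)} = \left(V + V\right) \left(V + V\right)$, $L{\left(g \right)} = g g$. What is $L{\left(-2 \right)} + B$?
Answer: $18$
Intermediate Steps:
$L{\left(g \right)} = g^{2}$
$I{\left(V \right)} = 4 V^{2}$ ($I{\left(V \right)} = 2 V 2 V = 4 V^{2}$)
$B = 14$
$L{\left(-2 \right)} + B = \left(-2\right)^{2} + 14 = 4 + 14 = 18$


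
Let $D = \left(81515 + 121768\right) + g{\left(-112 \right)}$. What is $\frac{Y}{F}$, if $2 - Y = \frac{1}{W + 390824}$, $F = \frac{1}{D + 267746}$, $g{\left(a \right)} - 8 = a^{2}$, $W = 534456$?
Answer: $\frac{894895171779}{925280} \approx 9.6716 \cdot 10^{5}$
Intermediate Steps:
$g{\left(a \right)} = 8 + a^{2}$
$D = 215835$ ($D = \left(81515 + 121768\right) + \left(8 + \left(-112\right)^{2}\right) = 203283 + \left(8 + 12544\right) = 203283 + 12552 = 215835$)
$F = \frac{1}{483581}$ ($F = \frac{1}{215835 + 267746} = \frac{1}{483581} \approx 2.0679 \cdot 10^{-6}$)
$Y = \frac{1850559}{925280}$ ($Y = 2 - \frac{1}{534456 + 390824} = 2 - \frac{1}{925280} = \frac{1850559}{925280} \approx 2.0$)
$\frac{Y}{F} = \frac{1850559 \frac{1}{\frac{1}{483581}}}{925280} = \frac{1850559}{925280} \cdot 483581 = \frac{894895171779}{925280}$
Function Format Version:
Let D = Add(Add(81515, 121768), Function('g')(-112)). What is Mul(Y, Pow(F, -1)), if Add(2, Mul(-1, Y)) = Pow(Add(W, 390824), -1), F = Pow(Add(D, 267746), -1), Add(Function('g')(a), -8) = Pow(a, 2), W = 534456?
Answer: Rational(894895171779, 925280) ≈ 9.6716e+5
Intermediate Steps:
Function('g')(a) = Add(8, Pow(a, 2))
D = 215835 (D = Add(Add(81515, 121768), Add(8, Pow(-112, 2))) = Add(203283, Add(8, 12544)) = Add(203283, 12552) = 215835)
F = Rational(1, 483581) (F = Pow(Add(215835, 267746), -1) = Pow(483581, -1) = Rational(1, 483581) ≈ 2.0679e-6)
Y = Rational(1850559, 925280) (Y = Add(2, Mul(-1, Pow(Add(534456, 390824), -1))) = Add(2, Mul(-1, Pow(925280, -1))) = Add(2, Mul(-1, Rational(1, 925280))) = Add(2, Rational(-1, 925280)) = Rational(1850559, 925280) ≈ 2.0000)
Mul(Y, Pow(F, -1)) = Mul(Rational(1850559, 925280), Pow(Rational(1, 483581), -1)) = Mul(Rational(1850559, 925280), 483581) = Rational(894895171779, 925280)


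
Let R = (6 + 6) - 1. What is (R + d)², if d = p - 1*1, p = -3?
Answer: 49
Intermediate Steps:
R = 11 (R = 12 - 1 = 11)
d = -4 (d = -3 - 1*1 = -3 - 1 = -4)
(R + d)² = (11 - 4)² = 7² = 49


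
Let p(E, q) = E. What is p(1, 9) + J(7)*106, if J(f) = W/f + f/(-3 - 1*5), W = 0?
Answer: -367/4 ≈ -91.750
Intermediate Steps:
J(f) = -f/8 (J(f) = 0/f + f/(-3 - 1*5) = 0 + f/(-3 - 5) = 0 + f/(-8) = 0 + f*(-⅛) = 0 - f/8 = -f/8)
p(1, 9) + J(7)*106 = 1 - ⅛*7*106 = 1 - 7/8*106 = 1 - 371/4 = -367/4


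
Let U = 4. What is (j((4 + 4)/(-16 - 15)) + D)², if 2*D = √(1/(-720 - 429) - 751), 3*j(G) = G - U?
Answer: (50556 - 155*I*√9914721)²/1268713161 ≈ -185.74 - 38.897*I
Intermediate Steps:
j(G) = -4/3 + G/3 (j(G) = (G - 1*4)/3 = (G - 4)/3 = (-4 + G)/3 = -4/3 + G/3)
D = 5*I*√9914721/1149 (D = √(1/(-720 - 429) - 751)/2 = √(1/(-1149) - 751)/2 = √(-1/1149 - 751)/2 = √(-862900/1149)/2 = (10*I*√9914721/1149)/2 = 5*I*√9914721/1149 ≈ 13.702*I)
(j((4 + 4)/(-16 - 15)) + D)² = ((-4/3 + ((4 + 4)/(-16 - 15))/3) + 5*I*√9914721/1149)² = ((-4/3 + (8/(-31))/3) + 5*I*√9914721/1149)² = ((-4/3 + (8*(-1/31))/3) + 5*I*√9914721/1149)² = ((-4/3 + (⅓)*(-8/31)) + 5*I*√9914721/1149)² = ((-4/3 - 8/93) + 5*I*√9914721/1149)² = (-44/31 + 5*I*√9914721/1149)²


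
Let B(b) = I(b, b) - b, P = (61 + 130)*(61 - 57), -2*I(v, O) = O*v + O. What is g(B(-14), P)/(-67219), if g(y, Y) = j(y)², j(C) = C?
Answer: -5929/67219 ≈ -0.088204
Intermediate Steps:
I(v, O) = -O/2 - O*v/2 (I(v, O) = -(O*v + O)/2 = -(O + O*v)/2 = -O/2 - O*v/2)
P = 764 (P = 191*4 = 764)
B(b) = -b - b*(1 + b)/2 (B(b) = -b*(1 + b)/2 - b = -b - b*(1 + b)/2)
g(y, Y) = y²
g(B(-14), P)/(-67219) = ((½)*(-14)*(-3 - 1*(-14)))²/(-67219) = ((½)*(-14)*(-3 + 14))²*(-1/67219) = ((½)*(-14)*11)²*(-1/67219) = (-77)²*(-1/67219) = 5929*(-1/67219) = -5929/67219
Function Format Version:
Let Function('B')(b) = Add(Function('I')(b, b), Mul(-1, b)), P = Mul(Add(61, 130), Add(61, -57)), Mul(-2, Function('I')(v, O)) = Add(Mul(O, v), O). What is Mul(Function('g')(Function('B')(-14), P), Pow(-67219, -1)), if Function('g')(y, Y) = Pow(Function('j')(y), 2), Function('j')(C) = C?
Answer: Rational(-5929, 67219) ≈ -0.088204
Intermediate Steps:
Function('I')(v, O) = Add(Mul(Rational(-1, 2), O), Mul(Rational(-1, 2), O, v)) (Function('I')(v, O) = Mul(Rational(-1, 2), Add(Mul(O, v), O)) = Mul(Rational(-1, 2), Add(O, Mul(O, v))) = Add(Mul(Rational(-1, 2), O), Mul(Rational(-1, 2), O, v)))
P = 764 (P = Mul(191, 4) = 764)
Function('B')(b) = Add(Mul(-1, b), Mul(Rational(-1, 2), b, Add(1, b))) (Function('B')(b) = Add(Mul(Rational(-1, 2), b, Add(1, b)), Mul(-1, b)) = Add(Mul(-1, b), Mul(Rational(-1, 2), b, Add(1, b))))
Function('g')(y, Y) = Pow(y, 2)
Mul(Function('g')(Function('B')(-14), P), Pow(-67219, -1)) = Mul(Pow(Mul(Rational(1, 2), -14, Add(-3, Mul(-1, -14))), 2), Pow(-67219, -1)) = Mul(Pow(Mul(Rational(1, 2), -14, Add(-3, 14)), 2), Rational(-1, 67219)) = Mul(Pow(Mul(Rational(1, 2), -14, 11), 2), Rational(-1, 67219)) = Mul(Pow(-77, 2), Rational(-1, 67219)) = Mul(5929, Rational(-1, 67219)) = Rational(-5929, 67219)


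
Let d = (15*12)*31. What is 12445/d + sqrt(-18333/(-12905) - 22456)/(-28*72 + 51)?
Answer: 2489/1116 - 7*I*sqrt(76317627715)/25358325 ≈ 2.2303 - 0.076259*I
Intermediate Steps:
d = 5580 (d = 180*31 = 5580)
12445/d + sqrt(-18333/(-12905) - 22456)/(-28*72 + 51) = 12445/5580 + sqrt(-18333/(-12905) - 22456)/(-28*72 + 51) = 12445*(1/5580) + sqrt(-18333*(-1/12905) - 22456)/(-2016 + 51) = 2489/1116 + sqrt(18333/12905 - 22456)/(-1965) = 2489/1116 + sqrt(-289776347/12905)*(-1/1965) = 2489/1116 + (7*I*sqrt(76317627715)/12905)*(-1/1965) = 2489/1116 - 7*I*sqrt(76317627715)/25358325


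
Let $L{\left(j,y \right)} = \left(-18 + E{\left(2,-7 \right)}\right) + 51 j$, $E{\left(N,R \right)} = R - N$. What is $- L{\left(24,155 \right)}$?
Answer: $-1197$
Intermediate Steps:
$L{\left(j,y \right)} = -27 + 51 j$ ($L{\left(j,y \right)} = \left(-18 - 9\right) + 51 j = -27 + 51 j$)
$- L{\left(24,155 \right)} = - (-27 + 51 \cdot 24) = - (-27 + 1224) = \left(-1\right) 1197 = -1197$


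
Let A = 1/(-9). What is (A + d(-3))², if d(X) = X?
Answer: 784/81 ≈ 9.6790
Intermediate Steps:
A = -⅑ ≈ -0.11111
(A + d(-3))² = (-⅑ - 3)² = (-28/9)² = 784/81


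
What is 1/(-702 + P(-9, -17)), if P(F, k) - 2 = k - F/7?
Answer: -7/5010 ≈ -0.0013972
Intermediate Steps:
P(F, k) = 2 + k - F/7 (P(F, k) = 2 + (k - F/7) = 2 + k - F/7)
1/(-702 + P(-9, -17)) = 1/(-702 + (2 - 17 - ⅐*(-9))) = 1/(-702 + (2 - 17 + 9/7)) = 1/(-702 - 96/7) = 1/(-5010/7) = -7/5010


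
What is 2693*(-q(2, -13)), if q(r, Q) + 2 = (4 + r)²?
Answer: -91562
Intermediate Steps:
q(r, Q) = -2 + (4 + r)²
2693*(-q(2, -13)) = 2693*(-(-2 + (4 + 2)²)) = 2693*(-(-2 + 6²)) = 2693*(-(-2 + 36)) = 2693*(-1*34) = 2693*(-34) = -91562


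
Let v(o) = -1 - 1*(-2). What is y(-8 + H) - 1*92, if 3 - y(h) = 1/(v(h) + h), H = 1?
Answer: -533/6 ≈ -88.833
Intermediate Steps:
v(o) = 1 (v(o) = -1 + 2 = 1)
y(h) = 3 - 1/(1 + h)
y(-8 + H) - 1*92 = (2 + 3*(-8 + 1))/(1 + (-8 + 1)) - 1*92 = (2 + 3*(-7))/(1 - 7) - 92 = (2 - 21)/(-6) - 92 = -1/6*(-19) - 92 = 19/6 - 92 = -533/6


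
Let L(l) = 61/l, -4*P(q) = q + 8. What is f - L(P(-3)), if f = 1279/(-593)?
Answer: 138297/2965 ≈ 46.643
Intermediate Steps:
P(q) = -2 - q/4 (P(q) = -(q + 8)/4 = -(8 + q)/4 = -2 - q/4)
f = -1279/593 (f = 1279*(-1/593) = -1279/593 ≈ -2.1568)
f - L(P(-3)) = -1279/593 - 61/(-2 - ¼*(-3)) = -1279/593 - 61/(-2 + ¾) = -1279/593 - 61/(-5/4) = -1279/593 - 61*(-4)/5 = -1279/593 - 1*(-244/5) = -1279/593 + 244/5 = 138297/2965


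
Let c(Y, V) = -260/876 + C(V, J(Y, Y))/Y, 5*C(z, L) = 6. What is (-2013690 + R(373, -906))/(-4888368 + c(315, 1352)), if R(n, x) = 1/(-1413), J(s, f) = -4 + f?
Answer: 36349269229525/88240302684459 ≈ 0.41193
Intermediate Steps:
C(z, L) = 6/5 (C(z, L) = (⅕)*6 = 6/5)
R(n, x) = -1/1413
c(Y, V) = -65/219 + 6/(5*Y) (c(Y, V) = -260/876 + 6/(5*Y) = -260*1/876 + 6/(5*Y) = -65/219 + 6/(5*Y))
(-2013690 + R(373, -906))/(-4888368 + c(315, 1352)) = (-2013690 - 1/1413)/(-4888368 + (1/1095)*(1314 - 325*315)/315) = -2845343971/(1413*(-4888368 + (1/1095)*(1/315)*(1314 - 102375))) = -2845343971/(1413*(-4888368 + (1/1095)*(1/315)*(-101061))) = -2845343971/(1413*(-4888368 - 3743/12775)) = -2845343971/(1413*(-62448904943/12775)) = -2845343971/1413*(-12775/62448904943) = 36349269229525/88240302684459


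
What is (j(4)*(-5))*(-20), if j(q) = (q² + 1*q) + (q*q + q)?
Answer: 4000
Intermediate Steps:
j(q) = 2*q + 2*q² (j(q) = (q² + q) + (q² + q) = (q + q²) + (q + q²) = 2*q + 2*q²)
(j(4)*(-5))*(-20) = ((2*4*(1 + 4))*(-5))*(-20) = ((2*4*5)*(-5))*(-20) = (40*(-5))*(-20) = -200*(-20) = 4000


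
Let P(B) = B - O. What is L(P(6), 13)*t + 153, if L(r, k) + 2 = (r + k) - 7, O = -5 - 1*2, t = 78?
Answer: 1479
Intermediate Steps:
O = -7 (O = -5 - 2 = -7)
P(B) = 7 + B (P(B) = B - 1*(-7) = B + 7 = 7 + B)
L(r, k) = -9 + k + r (L(r, k) = -2 + ((r + k) - 7) = -2 + ((k + r) - 7) = -2 + (-7 + k + r) = -9 + k + r)
L(P(6), 13)*t + 153 = (-9 + 13 + (7 + 6))*78 + 153 = (-9 + 13 + 13)*78 + 153 = 17*78 + 153 = 1326 + 153 = 1479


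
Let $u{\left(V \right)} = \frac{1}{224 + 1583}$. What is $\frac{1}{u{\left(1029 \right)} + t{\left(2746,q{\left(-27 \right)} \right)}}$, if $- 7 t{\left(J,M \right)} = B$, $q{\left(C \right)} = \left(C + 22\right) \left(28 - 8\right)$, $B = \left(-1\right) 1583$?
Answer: $\frac{12649}{2860488} \approx 0.004422$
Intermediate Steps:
$B = -1583$
$q{\left(C \right)} = 440 + 20 C$ ($q{\left(C \right)} = \left(22 + C\right) 20 = 440 + 20 C$)
$t{\left(J,M \right)} = \frac{1583}{7}$ ($t{\left(J,M \right)} = \left(- \frac{1}{7}\right) \left(-1583\right) = \frac{1583}{7}$)
$u{\left(V \right)} = \frac{1}{1807}$
$\frac{1}{u{\left(1029 \right)} + t{\left(2746,q{\left(-27 \right)} \right)}} = \frac{1}{\frac{1}{1807} + \frac{1583}{7}} = \frac{1}{\frac{2860488}{12649}} = \frac{12649}{2860488}$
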